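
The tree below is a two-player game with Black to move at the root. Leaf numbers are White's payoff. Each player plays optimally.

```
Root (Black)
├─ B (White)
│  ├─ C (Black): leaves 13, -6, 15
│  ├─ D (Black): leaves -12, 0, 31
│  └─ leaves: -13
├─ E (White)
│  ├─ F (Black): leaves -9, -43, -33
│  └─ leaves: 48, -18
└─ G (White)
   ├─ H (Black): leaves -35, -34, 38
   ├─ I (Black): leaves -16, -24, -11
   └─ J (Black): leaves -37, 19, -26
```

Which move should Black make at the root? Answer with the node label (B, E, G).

G

C (Black): min(13, -6, 15) = -6
D (Black): min(-12, 0, 31) = -12
B (White): max(-6, -12, -13) = -6
F (Black): min(-9, -43, -33) = -43
E (White): max(-43, 48, -18) = 48
H (Black): min(-35, -34, 38) = -35
I (Black): min(-16, -24, -11) = -24
J (Black): min(-37, 19, -26) = -37
G (White): max(-35, -24, -37) = -24
Root (Black): min(-6, 48, -24) = -24
Black picks the child with the lowest value: G (value -24).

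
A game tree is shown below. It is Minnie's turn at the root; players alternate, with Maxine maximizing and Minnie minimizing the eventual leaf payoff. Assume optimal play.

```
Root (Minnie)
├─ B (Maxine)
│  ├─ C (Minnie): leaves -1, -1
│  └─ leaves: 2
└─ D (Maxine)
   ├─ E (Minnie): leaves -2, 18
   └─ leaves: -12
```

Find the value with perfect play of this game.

C (Minnie): min(-1, -1) = -1
B (Maxine): max(-1, 2) = 2
E (Minnie): min(-2, 18) = -2
D (Maxine): max(-2, -12) = -2
Root (Minnie): min(2, -2) = -2

-2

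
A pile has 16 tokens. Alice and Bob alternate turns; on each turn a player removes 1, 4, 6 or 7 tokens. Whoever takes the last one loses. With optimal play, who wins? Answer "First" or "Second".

i:   0  1  2  3  4  5  6  7  8  9 10 11 12 13 14 15 16
     W  L  W  L  W  W  L  W  W  W  W  L  W  W  L  W  L
Position 16 is L, so the second player wins.

Second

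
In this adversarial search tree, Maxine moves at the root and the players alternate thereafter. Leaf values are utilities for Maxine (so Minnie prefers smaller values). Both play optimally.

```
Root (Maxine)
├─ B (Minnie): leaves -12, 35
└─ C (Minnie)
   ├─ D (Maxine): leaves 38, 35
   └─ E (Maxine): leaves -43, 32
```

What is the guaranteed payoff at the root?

32

B (Minnie): min(-12, 35) = -12
D (Maxine): max(38, 35) = 38
E (Maxine): max(-43, 32) = 32
C (Minnie): min(38, 32) = 32
Root (Maxine): max(-12, 32) = 32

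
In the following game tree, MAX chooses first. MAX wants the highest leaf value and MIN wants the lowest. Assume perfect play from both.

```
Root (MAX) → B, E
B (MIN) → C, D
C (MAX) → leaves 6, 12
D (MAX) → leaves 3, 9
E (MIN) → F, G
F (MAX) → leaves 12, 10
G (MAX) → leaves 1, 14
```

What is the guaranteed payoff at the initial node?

12

C (MAX): max(6, 12) = 12
D (MAX): max(3, 9) = 9
B (MIN): min(12, 9) = 9
F (MAX): max(12, 10) = 12
G (MAX): max(1, 14) = 14
E (MIN): min(12, 14) = 12
Root (MAX): max(9, 12) = 12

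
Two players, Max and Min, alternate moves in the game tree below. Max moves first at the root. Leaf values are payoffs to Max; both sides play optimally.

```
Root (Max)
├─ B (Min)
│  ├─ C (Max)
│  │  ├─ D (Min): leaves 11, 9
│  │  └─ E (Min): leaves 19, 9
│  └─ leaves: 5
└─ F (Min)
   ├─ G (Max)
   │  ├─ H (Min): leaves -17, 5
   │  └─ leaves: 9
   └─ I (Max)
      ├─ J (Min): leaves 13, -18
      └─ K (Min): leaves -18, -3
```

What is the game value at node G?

H: min(-17, 5) = -17
G: max(-17, 9) = 9

9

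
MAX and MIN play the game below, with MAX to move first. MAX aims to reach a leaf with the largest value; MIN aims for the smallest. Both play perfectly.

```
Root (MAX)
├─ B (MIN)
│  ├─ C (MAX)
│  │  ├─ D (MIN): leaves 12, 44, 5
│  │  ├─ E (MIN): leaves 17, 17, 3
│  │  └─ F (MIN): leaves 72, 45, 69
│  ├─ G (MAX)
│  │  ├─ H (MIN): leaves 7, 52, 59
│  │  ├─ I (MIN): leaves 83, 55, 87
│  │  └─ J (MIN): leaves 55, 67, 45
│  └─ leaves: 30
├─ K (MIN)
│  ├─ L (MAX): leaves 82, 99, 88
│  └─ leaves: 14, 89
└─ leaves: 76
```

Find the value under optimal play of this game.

76

D (MIN): min(12, 44, 5) = 5
E (MIN): min(17, 17, 3) = 3
F (MIN): min(72, 45, 69) = 45
C (MAX): max(5, 3, 45) = 45
H (MIN): min(7, 52, 59) = 7
I (MIN): min(83, 55, 87) = 55
J (MIN): min(55, 67, 45) = 45
G (MAX): max(7, 55, 45) = 55
B (MIN): min(45, 55, 30) = 30
L (MAX): max(82, 99, 88) = 99
K (MIN): min(99, 14, 89) = 14
Root (MAX): max(30, 14, 76) = 76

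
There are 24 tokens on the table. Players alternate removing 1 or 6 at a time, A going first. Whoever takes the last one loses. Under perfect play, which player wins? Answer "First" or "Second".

i:   0  1  2  3  4  5  6  7  8  9 10 11 12 13 14 15 16 17 18 19 20 21 22 23 24
     W  L  W  L  W  L  W  W  L  W  L  W  L  W  W  L  W  L  W  L  W  W  L  W  L
Position 24 is L, so the second player wins.

Second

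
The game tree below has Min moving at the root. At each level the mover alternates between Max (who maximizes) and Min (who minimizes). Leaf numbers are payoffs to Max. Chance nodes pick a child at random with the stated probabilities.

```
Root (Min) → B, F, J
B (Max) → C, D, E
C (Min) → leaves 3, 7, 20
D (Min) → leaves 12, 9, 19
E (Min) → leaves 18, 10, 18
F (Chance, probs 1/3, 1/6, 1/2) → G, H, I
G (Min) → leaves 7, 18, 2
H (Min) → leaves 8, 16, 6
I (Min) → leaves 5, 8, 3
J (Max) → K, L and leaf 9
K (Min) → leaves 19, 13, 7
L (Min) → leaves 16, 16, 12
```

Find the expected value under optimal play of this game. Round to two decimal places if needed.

3.17

C (Min): min(3, 7, 20) = 3
D (Min): min(12, 9, 19) = 9
E (Min): min(18, 10, 18) = 10
B (Max): max(3, 9, 10) = 10
G (Min): min(7, 18, 2) = 2
H (Min): min(8, 16, 6) = 6
I (Min): min(5, 8, 3) = 3
F (Chance): 1/3·2 + 1/6·6 + 1/2·3 = 3.17
K (Min): min(19, 13, 7) = 7
L (Min): min(16, 16, 12) = 12
J (Max): max(7, 12, 9) = 12
Root (Min): min(10, 3.17, 12) = 3.17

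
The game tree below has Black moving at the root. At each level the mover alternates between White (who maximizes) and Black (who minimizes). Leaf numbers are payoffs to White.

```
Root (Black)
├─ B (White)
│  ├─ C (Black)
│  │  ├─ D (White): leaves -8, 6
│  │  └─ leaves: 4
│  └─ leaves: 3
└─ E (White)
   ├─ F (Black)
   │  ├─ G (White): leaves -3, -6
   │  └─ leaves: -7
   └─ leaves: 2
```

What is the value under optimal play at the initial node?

D (White): max(-8, 6) = 6
C (Black): min(6, 4) = 4
B (White): max(4, 3) = 4
G (White): max(-3, -6) = -3
F (Black): min(-3, -7) = -7
E (White): max(-7, 2) = 2
Root (Black): min(4, 2) = 2

2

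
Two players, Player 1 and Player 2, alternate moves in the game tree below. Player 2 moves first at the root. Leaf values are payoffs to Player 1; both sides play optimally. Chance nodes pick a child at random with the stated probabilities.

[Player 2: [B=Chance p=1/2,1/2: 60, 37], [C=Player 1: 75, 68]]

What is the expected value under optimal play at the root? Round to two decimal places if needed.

B (Chance): 1/2·60 + 1/2·37 = 48.5
C (Player 1): max(75, 68) = 75
Root (Player 2): min(48.5, 75) = 48.5

48.5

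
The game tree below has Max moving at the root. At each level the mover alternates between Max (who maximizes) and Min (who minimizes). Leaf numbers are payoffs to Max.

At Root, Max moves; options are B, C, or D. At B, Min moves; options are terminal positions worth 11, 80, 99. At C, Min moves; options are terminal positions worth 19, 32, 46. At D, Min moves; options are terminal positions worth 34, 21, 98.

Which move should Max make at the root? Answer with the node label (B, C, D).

D

B (Min): min(11, 80, 99) = 11
C (Min): min(19, 32, 46) = 19
D (Min): min(34, 21, 98) = 21
Root (Max): max(11, 19, 21) = 21
Max picks the child with the highest value: D (value 21).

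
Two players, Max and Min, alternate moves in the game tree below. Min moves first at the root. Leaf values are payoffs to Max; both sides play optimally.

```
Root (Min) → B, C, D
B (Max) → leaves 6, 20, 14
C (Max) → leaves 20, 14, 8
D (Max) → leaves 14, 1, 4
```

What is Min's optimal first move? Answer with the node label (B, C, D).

D

B (Max): max(6, 20, 14) = 20
C (Max): max(20, 14, 8) = 20
D (Max): max(14, 1, 4) = 14
Root (Min): min(20, 20, 14) = 14
Min picks the child with the lowest value: D (value 14).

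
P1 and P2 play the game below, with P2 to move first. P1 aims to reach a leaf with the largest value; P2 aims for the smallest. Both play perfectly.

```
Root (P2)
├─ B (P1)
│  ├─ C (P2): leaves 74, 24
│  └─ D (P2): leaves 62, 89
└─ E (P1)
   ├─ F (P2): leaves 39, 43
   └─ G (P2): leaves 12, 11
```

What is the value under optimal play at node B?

C: min(74, 24) = 24
D: min(62, 89) = 62
B: max(24, 62) = 62

62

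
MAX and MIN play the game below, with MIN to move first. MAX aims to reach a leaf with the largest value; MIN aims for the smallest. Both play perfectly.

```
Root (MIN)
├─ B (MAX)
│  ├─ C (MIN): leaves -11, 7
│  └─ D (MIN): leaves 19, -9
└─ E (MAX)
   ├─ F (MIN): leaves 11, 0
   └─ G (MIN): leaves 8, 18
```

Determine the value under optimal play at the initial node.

-9

C (MIN): min(-11, 7) = -11
D (MIN): min(19, -9) = -9
B (MAX): max(-11, -9) = -9
F (MIN): min(11, 0) = 0
G (MIN): min(8, 18) = 8
E (MAX): max(0, 8) = 8
Root (MIN): min(-9, 8) = -9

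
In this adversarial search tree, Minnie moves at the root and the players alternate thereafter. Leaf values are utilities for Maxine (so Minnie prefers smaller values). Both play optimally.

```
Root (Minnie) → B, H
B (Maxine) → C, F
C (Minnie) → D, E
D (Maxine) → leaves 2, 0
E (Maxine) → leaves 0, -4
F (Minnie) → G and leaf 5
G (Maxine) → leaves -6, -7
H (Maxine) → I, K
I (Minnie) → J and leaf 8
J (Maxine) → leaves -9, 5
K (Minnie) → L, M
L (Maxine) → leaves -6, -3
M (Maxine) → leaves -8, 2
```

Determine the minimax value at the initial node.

0

D (Maxine): max(2, 0) = 2
E (Maxine): max(0, -4) = 0
C (Minnie): min(2, 0) = 0
G (Maxine): max(-6, -7) = -6
F (Minnie): min(-6, 5) = -6
B (Maxine): max(0, -6) = 0
J (Maxine): max(-9, 5) = 5
I (Minnie): min(5, 8) = 5
L (Maxine): max(-6, -3) = -3
M (Maxine): max(-8, 2) = 2
K (Minnie): min(-3, 2) = -3
H (Maxine): max(5, -3) = 5
Root (Minnie): min(0, 5) = 0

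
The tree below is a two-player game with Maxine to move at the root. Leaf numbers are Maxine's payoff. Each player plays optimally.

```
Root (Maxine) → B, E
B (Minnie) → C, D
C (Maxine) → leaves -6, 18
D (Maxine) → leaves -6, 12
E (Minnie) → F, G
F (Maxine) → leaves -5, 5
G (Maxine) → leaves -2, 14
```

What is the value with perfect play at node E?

F: max(-5, 5) = 5
G: max(-2, 14) = 14
E: min(5, 14) = 5

5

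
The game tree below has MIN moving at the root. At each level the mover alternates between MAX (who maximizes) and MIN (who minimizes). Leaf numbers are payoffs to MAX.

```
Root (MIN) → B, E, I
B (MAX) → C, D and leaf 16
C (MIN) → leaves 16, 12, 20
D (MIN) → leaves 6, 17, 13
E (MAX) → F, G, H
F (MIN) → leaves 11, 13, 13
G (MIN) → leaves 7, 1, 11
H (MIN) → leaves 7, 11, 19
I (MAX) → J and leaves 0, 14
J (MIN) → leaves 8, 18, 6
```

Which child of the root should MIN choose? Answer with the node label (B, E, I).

C (MIN): min(16, 12, 20) = 12
D (MIN): min(6, 17, 13) = 6
B (MAX): max(12, 6, 16) = 16
F (MIN): min(11, 13, 13) = 11
G (MIN): min(7, 1, 11) = 1
H (MIN): min(7, 11, 19) = 7
E (MAX): max(11, 1, 7) = 11
J (MIN): min(8, 18, 6) = 6
I (MAX): max(6, 0, 14) = 14
Root (MIN): min(16, 11, 14) = 11
MIN picks the child with the lowest value: E (value 11).

E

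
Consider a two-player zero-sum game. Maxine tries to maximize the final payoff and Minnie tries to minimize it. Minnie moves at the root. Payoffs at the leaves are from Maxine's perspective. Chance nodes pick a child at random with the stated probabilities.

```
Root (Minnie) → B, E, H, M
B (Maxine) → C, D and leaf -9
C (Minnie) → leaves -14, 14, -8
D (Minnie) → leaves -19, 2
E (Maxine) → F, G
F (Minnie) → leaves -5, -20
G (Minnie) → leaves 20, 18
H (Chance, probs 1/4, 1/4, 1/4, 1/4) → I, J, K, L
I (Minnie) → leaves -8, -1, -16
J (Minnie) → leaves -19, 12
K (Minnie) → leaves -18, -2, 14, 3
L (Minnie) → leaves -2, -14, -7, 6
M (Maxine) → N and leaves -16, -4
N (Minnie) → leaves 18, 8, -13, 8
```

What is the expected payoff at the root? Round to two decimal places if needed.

C (Minnie): min(-14, 14, -8) = -14
D (Minnie): min(-19, 2) = -19
B (Maxine): max(-14, -19, -9) = -9
F (Minnie): min(-5, -20) = -20
G (Minnie): min(20, 18) = 18
E (Maxine): max(-20, 18) = 18
I (Minnie): min(-8, -1, -16) = -16
J (Minnie): min(-19, 12) = -19
K (Minnie): min(-18, -2, 14, 3) = -18
L (Minnie): min(-2, -14, -7, 6) = -14
H (Chance): 1/4·-16 + 1/4·-19 + 1/4·-18 + 1/4·-14 = -16.75
N (Minnie): min(18, 8, -13, 8) = -13
M (Maxine): max(-13, -16, -4) = -4
Root (Minnie): min(-9, 18, -16.75, -4) = -16.75

-16.75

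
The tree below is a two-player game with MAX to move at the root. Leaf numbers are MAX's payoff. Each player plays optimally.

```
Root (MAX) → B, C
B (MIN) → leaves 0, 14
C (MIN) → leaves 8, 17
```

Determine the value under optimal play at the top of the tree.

8

B (MIN): min(0, 14) = 0
C (MIN): min(8, 17) = 8
Root (MAX): max(0, 8) = 8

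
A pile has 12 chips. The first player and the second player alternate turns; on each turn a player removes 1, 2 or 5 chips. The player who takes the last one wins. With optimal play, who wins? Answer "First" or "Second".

Second

i:   0  1  2  3  4  5  6  7  8  9 10 11 12
     L  W  W  L  W  W  L  W  W  L  W  W  L
Position 12 is L, so the second player wins.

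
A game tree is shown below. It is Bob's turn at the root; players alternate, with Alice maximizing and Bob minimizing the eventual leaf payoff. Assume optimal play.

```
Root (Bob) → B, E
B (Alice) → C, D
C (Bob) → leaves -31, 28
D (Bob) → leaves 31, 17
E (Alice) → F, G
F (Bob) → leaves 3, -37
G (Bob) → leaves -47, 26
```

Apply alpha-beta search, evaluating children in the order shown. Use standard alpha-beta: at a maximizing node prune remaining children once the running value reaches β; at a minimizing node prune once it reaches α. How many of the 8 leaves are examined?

7

C [α=-∞,β=+∞]: v=-31
D [α=-31,β=+∞]: v=17
B [α=-∞,β=+∞]: v=17
F [α=-∞,β=17]: v=-37
G [α=-37,β=17]: v=-47 after child 1 ≤ α → α-cutoff, skip 1
E [α=-∞,β=17]: v=-37
Root [α=-∞,β=+∞]: v=-37
Leaves evaluated: 7 of 8.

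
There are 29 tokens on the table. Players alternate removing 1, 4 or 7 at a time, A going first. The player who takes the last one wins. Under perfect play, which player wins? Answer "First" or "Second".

Second

W/L table (W = player to move can force a win):
i:   0  1  2  3  4  5  6  7  8  9 10 11 12 13 14 15 16 17 18 19 20 21 22 23 24 25 26 27 28 29
     L  W  L  W  W  L  W  W  L  W  L  W  W  L  W  W  L  W  L  W  W  L  W  W  L  W  L  W  W  L
Position 29 is L, so the second player wins.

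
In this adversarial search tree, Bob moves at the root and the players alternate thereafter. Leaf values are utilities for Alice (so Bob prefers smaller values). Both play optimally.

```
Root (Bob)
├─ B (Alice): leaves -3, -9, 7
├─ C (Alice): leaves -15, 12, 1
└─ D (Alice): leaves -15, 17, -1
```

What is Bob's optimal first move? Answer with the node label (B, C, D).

B

B (Alice): max(-3, -9, 7) = 7
C (Alice): max(-15, 12, 1) = 12
D (Alice): max(-15, 17, -1) = 17
Root (Bob): min(7, 12, 17) = 7
Bob picks the child with the lowest value: B (value 7).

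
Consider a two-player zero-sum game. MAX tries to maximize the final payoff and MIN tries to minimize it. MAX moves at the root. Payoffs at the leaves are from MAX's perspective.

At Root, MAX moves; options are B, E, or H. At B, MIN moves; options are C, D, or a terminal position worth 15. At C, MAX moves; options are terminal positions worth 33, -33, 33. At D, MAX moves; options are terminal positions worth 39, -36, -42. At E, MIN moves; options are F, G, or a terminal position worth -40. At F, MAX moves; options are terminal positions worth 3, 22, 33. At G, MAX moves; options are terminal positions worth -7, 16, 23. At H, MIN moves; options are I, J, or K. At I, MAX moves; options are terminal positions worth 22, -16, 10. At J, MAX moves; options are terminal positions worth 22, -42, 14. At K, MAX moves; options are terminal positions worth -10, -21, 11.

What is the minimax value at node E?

F: max(3, 22, 33) = 33
G: max(-7, 16, 23) = 23
E: min(33, 23, -40) = -40

-40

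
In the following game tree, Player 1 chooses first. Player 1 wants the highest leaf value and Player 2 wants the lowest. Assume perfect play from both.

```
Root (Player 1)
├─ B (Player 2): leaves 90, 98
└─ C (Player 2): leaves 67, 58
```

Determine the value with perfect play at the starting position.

90

B (Player 2): min(90, 98) = 90
C (Player 2): min(67, 58) = 58
Root (Player 1): max(90, 58) = 90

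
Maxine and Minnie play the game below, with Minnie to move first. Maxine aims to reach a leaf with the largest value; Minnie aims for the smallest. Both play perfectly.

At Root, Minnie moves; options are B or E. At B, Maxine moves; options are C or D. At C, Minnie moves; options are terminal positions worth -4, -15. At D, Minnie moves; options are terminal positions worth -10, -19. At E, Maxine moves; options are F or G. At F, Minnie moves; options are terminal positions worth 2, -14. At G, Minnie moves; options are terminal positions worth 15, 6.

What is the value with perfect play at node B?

C: min(-4, -15) = -15
D: min(-10, -19) = -19
B: max(-15, -19) = -15

-15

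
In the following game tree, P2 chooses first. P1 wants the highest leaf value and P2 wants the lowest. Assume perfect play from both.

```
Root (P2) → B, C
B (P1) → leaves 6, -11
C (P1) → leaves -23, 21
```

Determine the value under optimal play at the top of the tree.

B (P1): max(6, -11) = 6
C (P1): max(-23, 21) = 21
Root (P2): min(6, 21) = 6

6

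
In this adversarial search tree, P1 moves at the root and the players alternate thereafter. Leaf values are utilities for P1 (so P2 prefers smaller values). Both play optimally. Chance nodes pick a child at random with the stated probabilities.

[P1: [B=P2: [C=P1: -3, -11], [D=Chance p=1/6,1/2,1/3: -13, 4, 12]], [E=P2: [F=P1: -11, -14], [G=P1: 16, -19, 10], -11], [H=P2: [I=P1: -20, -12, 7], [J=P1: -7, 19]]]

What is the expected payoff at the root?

C (P1): max(-3, -11) = -3
D (Chance): 1/6·-13 + 1/2·4 + 1/3·12 = 3.83
B (P2): min(-3, 3.83) = -3
F (P1): max(-11, -14) = -11
G (P1): max(16, -19, 10) = 16
E (P2): min(-11, 16, -11) = -11
I (P1): max(-20, -12, 7) = 7
J (P1): max(-7, 19) = 19
H (P2): min(7, 19) = 7
Root (P1): max(-3, -11, 7) = 7

7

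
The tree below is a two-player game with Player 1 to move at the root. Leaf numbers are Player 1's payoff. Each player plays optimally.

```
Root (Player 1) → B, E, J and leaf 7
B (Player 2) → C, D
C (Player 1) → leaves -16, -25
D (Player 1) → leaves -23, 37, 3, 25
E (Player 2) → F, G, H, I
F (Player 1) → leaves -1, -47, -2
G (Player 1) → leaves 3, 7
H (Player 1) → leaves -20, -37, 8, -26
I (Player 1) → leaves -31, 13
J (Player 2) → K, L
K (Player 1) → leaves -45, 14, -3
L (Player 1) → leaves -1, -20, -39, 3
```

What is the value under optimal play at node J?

3

K: max(-45, 14, -3) = 14
L: max(-1, -20, -39, 3) = 3
J: min(14, 3) = 3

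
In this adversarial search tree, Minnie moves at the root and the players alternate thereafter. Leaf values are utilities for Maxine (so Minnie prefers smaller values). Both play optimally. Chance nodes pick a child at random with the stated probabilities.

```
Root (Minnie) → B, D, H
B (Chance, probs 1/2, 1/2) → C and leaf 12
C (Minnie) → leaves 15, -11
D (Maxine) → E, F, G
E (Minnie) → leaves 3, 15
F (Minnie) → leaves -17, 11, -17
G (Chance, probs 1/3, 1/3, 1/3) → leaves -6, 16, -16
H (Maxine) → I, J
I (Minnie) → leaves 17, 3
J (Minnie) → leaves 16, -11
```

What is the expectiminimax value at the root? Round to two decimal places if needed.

C (Minnie): min(15, -11) = -11
B (Chance): 1/2·-11 + 1/2·12 = 0.5
E (Minnie): min(3, 15) = 3
F (Minnie): min(-17, 11, -17) = -17
G (Chance): 1/3·-6 + 1/3·16 + 1/3·-16 = -2
D (Maxine): max(3, -17, -2) = 3
I (Minnie): min(17, 3) = 3
J (Minnie): min(16, -11) = -11
H (Maxine): max(3, -11) = 3
Root (Minnie): min(0.5, 3, 3) = 0.5

0.5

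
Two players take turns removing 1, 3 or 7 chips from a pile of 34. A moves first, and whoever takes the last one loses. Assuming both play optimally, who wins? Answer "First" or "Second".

Mark each pile size as W (mover wins) or L (mover loses):
i:   0  1  2  3  4  5  6  7  8  9 10 11 12 13 14 15 16 17 18 19 20 21 22 23 24 25 26 27 28 29 30 31 32 33 34
     W  L  W  L  W  L  W  L  W  L  W  L  W  L  W  L  W  L  W  L  W  L  W  L  W  L  W  L  W  L  W  L  W  L  W
Position 34 is W, so the first player wins.

First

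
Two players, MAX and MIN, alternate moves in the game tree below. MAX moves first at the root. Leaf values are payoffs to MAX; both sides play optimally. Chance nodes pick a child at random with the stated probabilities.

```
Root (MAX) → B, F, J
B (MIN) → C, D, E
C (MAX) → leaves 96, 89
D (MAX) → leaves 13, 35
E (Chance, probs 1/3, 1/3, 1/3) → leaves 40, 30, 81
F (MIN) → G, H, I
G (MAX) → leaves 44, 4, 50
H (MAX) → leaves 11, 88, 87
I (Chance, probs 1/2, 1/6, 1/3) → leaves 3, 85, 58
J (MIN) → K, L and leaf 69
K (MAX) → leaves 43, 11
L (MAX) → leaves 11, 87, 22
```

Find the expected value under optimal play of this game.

43

C (MAX): max(96, 89) = 96
D (MAX): max(13, 35) = 35
E (Chance): 1/3·40 + 1/3·30 + 1/3·81 = 50.33
B (MIN): min(96, 35, 50.33) = 35
G (MAX): max(44, 4, 50) = 50
H (MAX): max(11, 88, 87) = 88
I (Chance): 1/2·3 + 1/6·85 + 1/3·58 = 35
F (MIN): min(50, 88, 35) = 35
K (MAX): max(43, 11) = 43
L (MAX): max(11, 87, 22) = 87
J (MIN): min(43, 87, 69) = 43
Root (MAX): max(35, 35, 43) = 43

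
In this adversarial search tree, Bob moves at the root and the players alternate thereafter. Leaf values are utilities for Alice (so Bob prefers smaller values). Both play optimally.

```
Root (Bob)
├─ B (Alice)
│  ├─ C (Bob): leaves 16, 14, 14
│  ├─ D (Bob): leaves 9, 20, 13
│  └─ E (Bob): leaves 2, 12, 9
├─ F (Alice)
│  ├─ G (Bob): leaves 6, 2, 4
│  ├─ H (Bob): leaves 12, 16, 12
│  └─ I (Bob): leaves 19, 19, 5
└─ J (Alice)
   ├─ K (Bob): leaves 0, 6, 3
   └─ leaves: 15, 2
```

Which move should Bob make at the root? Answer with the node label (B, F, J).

F

C (Bob): min(16, 14, 14) = 14
D (Bob): min(9, 20, 13) = 9
E (Bob): min(2, 12, 9) = 2
B (Alice): max(14, 9, 2) = 14
G (Bob): min(6, 2, 4) = 2
H (Bob): min(12, 16, 12) = 12
I (Bob): min(19, 19, 5) = 5
F (Alice): max(2, 12, 5) = 12
K (Bob): min(0, 6, 3) = 0
J (Alice): max(0, 15, 2) = 15
Root (Bob): min(14, 12, 15) = 12
Bob picks the child with the lowest value: F (value 12).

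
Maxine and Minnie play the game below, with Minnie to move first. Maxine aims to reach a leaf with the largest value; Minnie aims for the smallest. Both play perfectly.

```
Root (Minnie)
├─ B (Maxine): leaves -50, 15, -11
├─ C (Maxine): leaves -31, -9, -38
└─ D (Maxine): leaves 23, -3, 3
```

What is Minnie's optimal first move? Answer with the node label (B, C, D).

B (Maxine): max(-50, 15, -11) = 15
C (Maxine): max(-31, -9, -38) = -9
D (Maxine): max(23, -3, 3) = 23
Root (Minnie): min(15, -9, 23) = -9
Minnie picks the child with the lowest value: C (value -9).

C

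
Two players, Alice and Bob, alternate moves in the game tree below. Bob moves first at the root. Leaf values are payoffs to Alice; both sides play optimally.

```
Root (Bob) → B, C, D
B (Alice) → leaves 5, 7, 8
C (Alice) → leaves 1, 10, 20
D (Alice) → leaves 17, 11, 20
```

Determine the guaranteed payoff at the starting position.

B (Alice): max(5, 7, 8) = 8
C (Alice): max(1, 10, 20) = 20
D (Alice): max(17, 11, 20) = 20
Root (Bob): min(8, 20, 20) = 8

8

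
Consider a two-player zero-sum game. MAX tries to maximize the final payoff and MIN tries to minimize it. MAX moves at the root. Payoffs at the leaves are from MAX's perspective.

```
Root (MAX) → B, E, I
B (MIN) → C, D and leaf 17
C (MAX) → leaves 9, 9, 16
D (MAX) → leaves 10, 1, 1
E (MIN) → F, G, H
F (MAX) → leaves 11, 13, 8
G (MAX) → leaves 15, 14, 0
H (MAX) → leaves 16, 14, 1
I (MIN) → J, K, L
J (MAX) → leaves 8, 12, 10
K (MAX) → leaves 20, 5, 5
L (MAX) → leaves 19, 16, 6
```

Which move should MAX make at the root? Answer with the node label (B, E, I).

C (MAX): max(9, 9, 16) = 16
D (MAX): max(10, 1, 1) = 10
B (MIN): min(16, 10, 17) = 10
F (MAX): max(11, 13, 8) = 13
G (MAX): max(15, 14, 0) = 15
H (MAX): max(16, 14, 1) = 16
E (MIN): min(13, 15, 16) = 13
J (MAX): max(8, 12, 10) = 12
K (MAX): max(20, 5, 5) = 20
L (MAX): max(19, 16, 6) = 19
I (MIN): min(12, 20, 19) = 12
Root (MAX): max(10, 13, 12) = 13
MAX picks the child with the highest value: E (value 13).

E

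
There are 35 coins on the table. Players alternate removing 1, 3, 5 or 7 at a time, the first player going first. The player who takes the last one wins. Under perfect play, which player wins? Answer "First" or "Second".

First

i:   0  1  2  3  4  5  6  7  8  9 10 11 12 13 14 15 16 17 18 19 20 21 22 23 24 25 26 27 28 29 30 31 32 33 34 35
     L  W  L  W  L  W  L  W  L  W  L  W  L  W  L  W  L  W  L  W  L  W  L  W  L  W  L  W  L  W  L  W  L  W  L  W
Position 35 is W, so the first player wins.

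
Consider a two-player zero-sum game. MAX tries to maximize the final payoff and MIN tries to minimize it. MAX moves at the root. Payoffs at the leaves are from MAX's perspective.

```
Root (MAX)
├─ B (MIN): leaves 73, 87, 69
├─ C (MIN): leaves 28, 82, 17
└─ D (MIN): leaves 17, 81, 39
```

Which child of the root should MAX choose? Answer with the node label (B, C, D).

B

B (MIN): min(73, 87, 69) = 69
C (MIN): min(28, 82, 17) = 17
D (MIN): min(17, 81, 39) = 17
Root (MAX): max(69, 17, 17) = 69
MAX picks the child with the highest value: B (value 69).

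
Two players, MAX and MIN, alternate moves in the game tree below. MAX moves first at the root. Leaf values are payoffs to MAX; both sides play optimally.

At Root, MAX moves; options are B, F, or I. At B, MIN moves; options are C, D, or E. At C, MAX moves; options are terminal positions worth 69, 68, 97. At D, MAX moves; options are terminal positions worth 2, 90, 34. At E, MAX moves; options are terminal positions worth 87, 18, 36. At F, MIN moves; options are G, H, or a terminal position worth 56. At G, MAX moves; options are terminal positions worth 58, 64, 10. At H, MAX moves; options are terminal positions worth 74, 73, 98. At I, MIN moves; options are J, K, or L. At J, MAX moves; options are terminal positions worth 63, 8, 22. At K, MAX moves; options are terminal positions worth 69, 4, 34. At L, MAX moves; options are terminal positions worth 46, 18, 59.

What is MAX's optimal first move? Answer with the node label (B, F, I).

B

C (MAX): max(69, 68, 97) = 97
D (MAX): max(2, 90, 34) = 90
E (MAX): max(87, 18, 36) = 87
B (MIN): min(97, 90, 87) = 87
G (MAX): max(58, 64, 10) = 64
H (MAX): max(74, 73, 98) = 98
F (MIN): min(64, 98, 56) = 56
J (MAX): max(63, 8, 22) = 63
K (MAX): max(69, 4, 34) = 69
L (MAX): max(46, 18, 59) = 59
I (MIN): min(63, 69, 59) = 59
Root (MAX): max(87, 56, 59) = 87
MAX picks the child with the highest value: B (value 87).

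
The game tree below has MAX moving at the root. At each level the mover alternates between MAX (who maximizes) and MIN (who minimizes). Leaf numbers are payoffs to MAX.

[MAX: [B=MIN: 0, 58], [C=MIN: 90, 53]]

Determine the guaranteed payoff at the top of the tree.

B (MIN): min(0, 58) = 0
C (MIN): min(90, 53) = 53
Root (MAX): max(0, 53) = 53

53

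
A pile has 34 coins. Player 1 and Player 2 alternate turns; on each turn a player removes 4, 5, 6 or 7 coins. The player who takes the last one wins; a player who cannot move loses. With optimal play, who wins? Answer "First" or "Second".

Second

i:   0  1  2  3  4  5  6  7  8  9 10 11 12 13 14 15 16 17 18 19 20 21 22 23 24 25 26 27 28 29 30 31 32 33 34
     L  L  L  L  W  W  W  W  W  W  W  L  L  L  L  W  W  W  W  W  W  W  L  L  L  L  W  W  W  W  W  W  W  L  L
Position 34 is L, so the second player wins.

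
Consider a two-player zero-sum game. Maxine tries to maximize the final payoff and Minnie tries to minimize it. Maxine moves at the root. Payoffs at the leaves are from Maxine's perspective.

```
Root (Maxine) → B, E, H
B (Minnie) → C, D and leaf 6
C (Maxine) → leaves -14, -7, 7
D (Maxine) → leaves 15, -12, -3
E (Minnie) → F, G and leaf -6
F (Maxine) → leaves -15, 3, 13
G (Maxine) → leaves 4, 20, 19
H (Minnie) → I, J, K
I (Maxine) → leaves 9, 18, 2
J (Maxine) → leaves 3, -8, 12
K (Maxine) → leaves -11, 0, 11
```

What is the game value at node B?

6

C: max(-14, -7, 7) = 7
D: max(15, -12, -3) = 15
B: min(7, 15, 6) = 6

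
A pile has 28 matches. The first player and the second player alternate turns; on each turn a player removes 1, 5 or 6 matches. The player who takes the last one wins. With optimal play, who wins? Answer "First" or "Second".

First

Mark each pile size as W (mover wins) or L (mover loses):
i:   0  1  2  3  4  5  6  7  8  9 10 11 12 13 14 15 16 17 18 19 20 21 22 23 24 25 26 27 28
     L  W  L  W  L  W  W  W  W  W  W  L  W  L  W  L  W  W  W  W  W  W  L  W  L  W  L  W  W
Position 28 is W, so the first player wins.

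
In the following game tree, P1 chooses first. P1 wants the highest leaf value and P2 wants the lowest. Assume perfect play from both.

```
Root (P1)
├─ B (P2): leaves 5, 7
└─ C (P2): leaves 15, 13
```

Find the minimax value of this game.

13

B (P2): min(5, 7) = 5
C (P2): min(15, 13) = 13
Root (P1): max(5, 13) = 13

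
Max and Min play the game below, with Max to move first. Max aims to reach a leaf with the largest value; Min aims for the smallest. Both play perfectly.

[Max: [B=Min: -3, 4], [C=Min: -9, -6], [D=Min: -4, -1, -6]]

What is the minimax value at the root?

B (Min): min(-3, 4) = -3
C (Min): min(-9, -6) = -9
D (Min): min(-4, -1, -6) = -6
Root (Max): max(-3, -9, -6) = -3

-3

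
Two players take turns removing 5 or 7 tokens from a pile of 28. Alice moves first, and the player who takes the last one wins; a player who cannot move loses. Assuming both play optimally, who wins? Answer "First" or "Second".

Positions where the player to move wins (W) vs loses (L):
i:   0  1  2  3  4  5  6  7  8  9 10 11 12 13 14 15 16 17 18 19 20 21 22 23 24 25 26 27 28
     L  L  L  L  L  W  W  W  W  W  W  W  L  L  L  L  L  W  W  W  W  W  W  W  L  L  L  L  L
Position 28 is L, so the second player wins.

Second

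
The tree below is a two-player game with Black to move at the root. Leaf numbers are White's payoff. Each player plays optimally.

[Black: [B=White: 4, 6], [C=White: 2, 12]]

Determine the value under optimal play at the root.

6

B (White): max(4, 6) = 6
C (White): max(2, 12) = 12
Root (Black): min(6, 12) = 6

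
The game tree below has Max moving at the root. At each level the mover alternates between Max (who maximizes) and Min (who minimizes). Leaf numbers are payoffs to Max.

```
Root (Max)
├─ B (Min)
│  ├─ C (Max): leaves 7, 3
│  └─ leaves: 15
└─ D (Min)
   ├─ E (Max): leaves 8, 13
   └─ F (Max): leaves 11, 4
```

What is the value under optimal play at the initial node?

C (Max): max(7, 3) = 7
B (Min): min(7, 15) = 7
E (Max): max(8, 13) = 13
F (Max): max(11, 4) = 11
D (Min): min(13, 11) = 11
Root (Max): max(7, 11) = 11

11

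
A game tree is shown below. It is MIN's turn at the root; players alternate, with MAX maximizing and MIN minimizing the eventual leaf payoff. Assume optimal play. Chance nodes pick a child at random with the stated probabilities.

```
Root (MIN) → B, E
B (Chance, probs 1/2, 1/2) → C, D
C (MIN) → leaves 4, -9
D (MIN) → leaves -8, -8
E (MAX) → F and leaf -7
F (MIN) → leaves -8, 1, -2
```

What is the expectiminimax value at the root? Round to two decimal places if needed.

-8.5

C (MIN): min(4, -9) = -9
D (MIN): min(-8, -8) = -8
B (Chance): 1/2·-9 + 1/2·-8 = -8.5
F (MIN): min(-8, 1, -2) = -8
E (MAX): max(-8, -7) = -7
Root (MIN): min(-8.5, -7) = -8.5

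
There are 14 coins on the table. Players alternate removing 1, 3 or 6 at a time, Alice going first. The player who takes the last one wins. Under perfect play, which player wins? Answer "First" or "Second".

i:   0  1  2  3  4  5  6  7  8  9 10 11 12 13 14
     L  W  L  W  L  W  W  W  W  L  W  L  W  L  W
Position 14 is W, so the first player wins.

First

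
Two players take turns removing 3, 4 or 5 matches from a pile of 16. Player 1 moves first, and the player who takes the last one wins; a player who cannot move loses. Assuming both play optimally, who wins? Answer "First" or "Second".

Positions where the player to move wins (W) vs loses (L):
i:   0  1  2  3  4  5  6  7  8  9 10 11 12 13 14 15 16
     L  L  L  W  W  W  W  W  L  L  L  W  W  W  W  W  L
Position 16 is L, so the second player wins.

Second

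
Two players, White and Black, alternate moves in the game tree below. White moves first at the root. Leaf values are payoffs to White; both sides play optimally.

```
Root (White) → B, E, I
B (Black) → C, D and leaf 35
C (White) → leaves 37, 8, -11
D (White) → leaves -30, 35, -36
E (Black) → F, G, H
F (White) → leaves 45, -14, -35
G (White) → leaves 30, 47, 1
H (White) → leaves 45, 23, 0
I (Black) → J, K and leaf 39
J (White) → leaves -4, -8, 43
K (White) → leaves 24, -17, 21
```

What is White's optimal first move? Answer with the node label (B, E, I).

E

C (White): max(37, 8, -11) = 37
D (White): max(-30, 35, -36) = 35
B (Black): min(37, 35, 35) = 35
F (White): max(45, -14, -35) = 45
G (White): max(30, 47, 1) = 47
H (White): max(45, 23, 0) = 45
E (Black): min(45, 47, 45) = 45
J (White): max(-4, -8, 43) = 43
K (White): max(24, -17, 21) = 24
I (Black): min(43, 24, 39) = 24
Root (White): max(35, 45, 24) = 45
White picks the child with the highest value: E (value 45).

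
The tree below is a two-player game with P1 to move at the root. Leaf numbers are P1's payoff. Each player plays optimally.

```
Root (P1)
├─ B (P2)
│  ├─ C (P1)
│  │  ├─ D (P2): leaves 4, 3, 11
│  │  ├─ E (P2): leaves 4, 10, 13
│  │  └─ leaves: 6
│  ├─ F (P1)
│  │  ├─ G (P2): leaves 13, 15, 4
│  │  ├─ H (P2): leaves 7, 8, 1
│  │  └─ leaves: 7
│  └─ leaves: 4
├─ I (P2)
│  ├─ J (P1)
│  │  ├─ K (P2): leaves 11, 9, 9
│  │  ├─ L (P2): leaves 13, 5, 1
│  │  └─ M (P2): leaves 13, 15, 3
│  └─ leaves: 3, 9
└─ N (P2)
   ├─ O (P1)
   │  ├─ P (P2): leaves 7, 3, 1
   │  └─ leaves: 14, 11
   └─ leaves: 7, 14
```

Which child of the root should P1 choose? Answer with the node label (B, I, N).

D (P2): min(4, 3, 11) = 3
E (P2): min(4, 10, 13) = 4
C (P1): max(3, 4, 6) = 6
G (P2): min(13, 15, 4) = 4
H (P2): min(7, 8, 1) = 1
F (P1): max(4, 1, 7) = 7
B (P2): min(6, 7, 4) = 4
K (P2): min(11, 9, 9) = 9
L (P2): min(13, 5, 1) = 1
M (P2): min(13, 15, 3) = 3
J (P1): max(9, 1, 3) = 9
I (P2): min(9, 3, 9) = 3
P (P2): min(7, 3, 1) = 1
O (P1): max(1, 14, 11) = 14
N (P2): min(14, 7, 14) = 7
Root (P1): max(4, 3, 7) = 7
P1 picks the child with the highest value: N (value 7).

N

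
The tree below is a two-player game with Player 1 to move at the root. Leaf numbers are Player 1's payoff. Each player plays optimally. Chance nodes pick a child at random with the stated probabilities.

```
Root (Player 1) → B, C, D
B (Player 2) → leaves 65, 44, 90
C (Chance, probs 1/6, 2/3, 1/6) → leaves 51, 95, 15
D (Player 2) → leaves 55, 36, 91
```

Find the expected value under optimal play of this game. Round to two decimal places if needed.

B (Player 2): min(65, 44, 90) = 44
C (Chance): 1/6·51 + 2/3·95 + 1/6·15 = 74.33
D (Player 2): min(55, 36, 91) = 36
Root (Player 1): max(44, 74.33, 36) = 74.33

74.33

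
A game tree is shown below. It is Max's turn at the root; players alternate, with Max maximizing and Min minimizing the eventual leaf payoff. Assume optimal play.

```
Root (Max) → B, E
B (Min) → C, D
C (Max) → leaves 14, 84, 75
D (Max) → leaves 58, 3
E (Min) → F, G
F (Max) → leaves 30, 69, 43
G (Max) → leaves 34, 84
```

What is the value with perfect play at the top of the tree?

69

C (Max): max(14, 84, 75) = 84
D (Max): max(58, 3) = 58
B (Min): min(84, 58) = 58
F (Max): max(30, 69, 43) = 69
G (Max): max(34, 84) = 84
E (Min): min(69, 84) = 69
Root (Max): max(58, 69) = 69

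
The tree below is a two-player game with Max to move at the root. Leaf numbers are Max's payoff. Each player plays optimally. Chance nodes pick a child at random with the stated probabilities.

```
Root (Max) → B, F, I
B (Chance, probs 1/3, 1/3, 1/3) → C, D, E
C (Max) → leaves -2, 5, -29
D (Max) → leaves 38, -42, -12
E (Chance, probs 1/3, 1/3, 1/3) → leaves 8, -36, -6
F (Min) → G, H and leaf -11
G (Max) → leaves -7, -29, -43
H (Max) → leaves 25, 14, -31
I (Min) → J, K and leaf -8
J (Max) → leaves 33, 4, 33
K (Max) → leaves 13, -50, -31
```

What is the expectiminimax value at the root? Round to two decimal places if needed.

10.56

C (Max): max(-2, 5, -29) = 5
D (Max): max(38, -42, -12) = 38
E (Chance): 1/3·8 + 1/3·-36 + 1/3·-6 = -11.33
B (Chance): 1/3·5 + 1/3·38 + 1/3·-11.33 = 10.56
G (Max): max(-7, -29, -43) = -7
H (Max): max(25, 14, -31) = 25
F (Min): min(-7, 25, -11) = -11
J (Max): max(33, 4, 33) = 33
K (Max): max(13, -50, -31) = 13
I (Min): min(33, 13, -8) = -8
Root (Max): max(10.56, -11, -8) = 10.56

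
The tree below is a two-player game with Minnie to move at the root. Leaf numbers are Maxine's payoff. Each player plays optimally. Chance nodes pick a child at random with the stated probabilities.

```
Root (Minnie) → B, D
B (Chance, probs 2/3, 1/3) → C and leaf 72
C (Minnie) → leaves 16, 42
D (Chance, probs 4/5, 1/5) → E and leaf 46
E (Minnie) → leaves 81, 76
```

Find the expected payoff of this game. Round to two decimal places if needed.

34.67

C (Minnie): min(16, 42) = 16
B (Chance): 2/3·16 + 1/3·72 = 34.67
E (Minnie): min(81, 76) = 76
D (Chance): 4/5·76 + 1/5·46 = 70
Root (Minnie): min(34.67, 70) = 34.67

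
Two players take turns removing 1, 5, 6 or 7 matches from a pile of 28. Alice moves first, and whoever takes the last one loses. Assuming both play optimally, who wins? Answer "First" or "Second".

First

W/L table (W = player to move can force a win):
i:   0  1  2  3  4  5  6  7  8  9 10 11 12 13 14 15 16 17 18 19 20 21 22 23 24 25 26 27 28
     W  L  W  L  W  L  W  W  W  W  W  W  W  L  W  L  W  L  W  W  W  W  W  W  W  L  W  L  W
Position 28 is W, so the first player wins.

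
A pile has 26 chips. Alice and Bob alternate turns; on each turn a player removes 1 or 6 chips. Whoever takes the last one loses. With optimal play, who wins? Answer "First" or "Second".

Compute winning (W) and losing (L) positions by backward induction:
i:   0  1  2  3  4  5  6  7  8  9 10 11 12 13 14 15 16 17 18 19 20 21 22 23 24 25 26
     W  L  W  L  W  L  W  W  L  W  L  W  L  W  W  L  W  L  W  L  W  W  L  W  L  W  L
Position 26 is L, so the second player wins.

Second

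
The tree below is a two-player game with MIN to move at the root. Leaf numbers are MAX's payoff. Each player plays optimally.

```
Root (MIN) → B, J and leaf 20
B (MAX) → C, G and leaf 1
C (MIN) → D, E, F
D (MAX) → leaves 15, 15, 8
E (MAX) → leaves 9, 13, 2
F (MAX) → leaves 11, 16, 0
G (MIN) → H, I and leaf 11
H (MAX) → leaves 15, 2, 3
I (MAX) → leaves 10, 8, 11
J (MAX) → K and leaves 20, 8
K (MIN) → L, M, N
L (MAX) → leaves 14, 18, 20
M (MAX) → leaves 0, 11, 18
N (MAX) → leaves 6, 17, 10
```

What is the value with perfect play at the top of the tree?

D (MAX): max(15, 15, 8) = 15
E (MAX): max(9, 13, 2) = 13
F (MAX): max(11, 16, 0) = 16
C (MIN): min(15, 13, 16) = 13
H (MAX): max(15, 2, 3) = 15
I (MAX): max(10, 8, 11) = 11
G (MIN): min(15, 11, 11) = 11
B (MAX): max(13, 11, 1) = 13
L (MAX): max(14, 18, 20) = 20
M (MAX): max(0, 11, 18) = 18
N (MAX): max(6, 17, 10) = 17
K (MIN): min(20, 18, 17) = 17
J (MAX): max(17, 20, 8) = 20
Root (MIN): min(13, 20, 20) = 13

13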